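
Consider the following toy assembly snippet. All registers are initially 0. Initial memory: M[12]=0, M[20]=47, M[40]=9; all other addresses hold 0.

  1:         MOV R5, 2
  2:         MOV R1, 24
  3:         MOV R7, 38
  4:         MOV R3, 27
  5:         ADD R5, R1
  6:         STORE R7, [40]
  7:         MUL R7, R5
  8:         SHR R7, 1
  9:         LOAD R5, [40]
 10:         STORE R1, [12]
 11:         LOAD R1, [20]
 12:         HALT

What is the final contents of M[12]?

24

MOV R5, 2 → R5=2
MOV R1, 24 → R1=24
MOV R7, 38 → R7=38
MOV R3, 27 → R3=27
ADD R5, R1 → R5=2+24=26
STORE R7, [40] → M[40]=38
MUL R7, R5 → R7=38*26=988
SHR R7, 1 → R7=988>>1=494
LOAD R5, [40] → R5=M[40]=38
STORE R1, [12] → M[12]=24
LOAD R1, [20] → R1=M[20]=47
halt.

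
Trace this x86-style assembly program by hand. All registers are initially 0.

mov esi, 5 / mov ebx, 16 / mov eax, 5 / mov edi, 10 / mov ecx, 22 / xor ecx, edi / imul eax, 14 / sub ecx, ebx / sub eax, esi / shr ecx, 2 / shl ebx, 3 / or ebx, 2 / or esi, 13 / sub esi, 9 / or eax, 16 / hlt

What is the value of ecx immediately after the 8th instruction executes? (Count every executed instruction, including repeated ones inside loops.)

12

after mov esi, 5: esi=5
after mov ebx, 16: ebx=16
after mov eax, 5: eax=5
after mov edi, 10: edi=10
after mov ecx, 22: ecx=22
after xor ecx, edi: ecx=22^10=28
after imul eax, 14: eax=5*14=70
after sub ecx, ebx: ecx=28-16=12
After step 8: ecx = 12.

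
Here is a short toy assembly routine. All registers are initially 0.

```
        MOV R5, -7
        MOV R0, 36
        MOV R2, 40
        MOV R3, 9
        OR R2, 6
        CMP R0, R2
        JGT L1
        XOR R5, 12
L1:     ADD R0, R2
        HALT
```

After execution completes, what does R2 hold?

MOV R5, -7 → R5=-7
MOV R0, 36 → R0=36
MOV R2, 40 → R2=40
MOV R3, 9 → R3=9
OR R2, 6 → R2=40|6=46
CMP R0, R2  (cmp 36,46)
JGT L1: not taken
XOR R5, 12 → R5=(-7)^12=-11
ADD R0, R2 → R0=36+46=82
halt.

46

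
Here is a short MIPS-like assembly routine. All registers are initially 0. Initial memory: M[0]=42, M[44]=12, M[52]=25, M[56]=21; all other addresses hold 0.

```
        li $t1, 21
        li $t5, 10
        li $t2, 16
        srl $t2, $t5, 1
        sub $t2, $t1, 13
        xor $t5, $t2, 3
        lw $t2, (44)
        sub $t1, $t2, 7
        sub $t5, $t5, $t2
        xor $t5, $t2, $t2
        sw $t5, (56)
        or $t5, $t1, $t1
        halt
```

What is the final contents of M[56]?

li $t1, 21 → $t1=21
li $t5, 10 → $t5=10
li $t2, 16 → $t2=16
srl $t2, $t5, 1 → $t2=10>>1=5
sub $t2, $t1, 13 → $t2=21-13=8
xor $t5, $t2, 3 → $t5=8^3=11
lw $t2, (44) → $t2=M[44]=12
sub $t1, $t2, 7 → $t1=12-7=5
sub $t5, $t5, $t2 → $t5=11-12=-1
xor $t5, $t2, $t2 → $t5=12^12=0
sw $t5, (56) → M[56]=0
or $t5, $t1, $t1 → $t5=5|5=5
halt.

0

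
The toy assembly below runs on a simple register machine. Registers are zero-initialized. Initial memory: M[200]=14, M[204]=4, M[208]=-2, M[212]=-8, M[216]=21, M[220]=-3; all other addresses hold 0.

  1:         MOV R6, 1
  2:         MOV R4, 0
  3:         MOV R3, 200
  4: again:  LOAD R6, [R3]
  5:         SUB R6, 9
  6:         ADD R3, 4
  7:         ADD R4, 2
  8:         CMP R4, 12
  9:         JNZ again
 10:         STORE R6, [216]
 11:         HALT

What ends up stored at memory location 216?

after MOV R6, 1: R6=1
after MOV R4, 0: R4=0
after MOV R3, 200: R3=200
after LOAD R6, [R3]: R6=M[200]=14
after SUB R6, 9: R6=14-9=5
after ADD R3, 4: R3=200+4=204
after ADD R4, 2: R4=0+2=2
CMP R4, 12  (cmp 2,12)
JNZ again: taken
after LOAD R6, [R3]: R6=M[204]=4
after SUB R6, 9: R6=4-9=-5
after ADD R3, 4: R3=204+4=208
after ADD R4, 2: R4=2+2=4
CMP R4, 12  (cmp 4,12)
JNZ again: taken
after LOAD R6, [R3]: R6=M[208]=-2
after SUB R6, 9: R6=(-2)-9=-11
after ADD R3, 4: R3=208+4=212
after ADD R4, 2: R4=4+2=6
CMP R4, 12  (cmp 6,12)
JNZ again: taken
after LOAD R6, [R3]: R6=M[212]=-8
after SUB R6, 9: R6=(-8)-9=-17
after ADD R3, 4: R3=212+4=216
after ADD R4, 2: R4=6+2=8
CMP R4, 12  (cmp 8,12)
JNZ again: taken
after LOAD R6, [R3]: R6=M[216]=21
after SUB R6, 9: R6=21-9=12
after ADD R3, 4: R3=216+4=220
after ADD R4, 2: R4=8+2=10
CMP R4, 12  (cmp 10,12)
JNZ again: taken
after LOAD R6, [R3]: R6=M[220]=-3
after SUB R6, 9: R6=(-3)-9=-12
after ADD R3, 4: R3=220+4=224
after ADD R4, 2: R4=10+2=12
CMP R4, 12  (cmp 12,12)
JNZ again: not taken
STORE R6, [216] → M[216]=-12
halt.

-12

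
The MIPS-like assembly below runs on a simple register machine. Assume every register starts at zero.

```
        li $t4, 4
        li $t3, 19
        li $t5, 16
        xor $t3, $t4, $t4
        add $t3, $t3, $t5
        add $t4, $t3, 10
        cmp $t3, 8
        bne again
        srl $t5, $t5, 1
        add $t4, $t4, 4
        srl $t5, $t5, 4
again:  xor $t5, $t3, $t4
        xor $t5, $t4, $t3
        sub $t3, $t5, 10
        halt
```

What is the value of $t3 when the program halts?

0

$t4=4
$t3=19
$t5=16
$t3=4^4=0
$t3=0+16=16
$t4=16+10=26
cmp $t3, 8  (cmp 16,8)
bne again: taken
$t5=16^26=10
$t5=26^16=10
$t3=10-10=0
halt.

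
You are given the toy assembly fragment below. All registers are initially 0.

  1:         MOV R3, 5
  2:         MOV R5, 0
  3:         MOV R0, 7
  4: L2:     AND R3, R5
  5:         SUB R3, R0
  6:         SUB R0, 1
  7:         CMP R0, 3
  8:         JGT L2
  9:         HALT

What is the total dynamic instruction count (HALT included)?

24

R3=5
R5=0
R0=7
R3=5&0=0
R3=0-7=-7
R0=7-1=6
CMP R0, 3  (cmp 6,3)
JGT L2: taken
R3=(-7)&0=0
R3=0-6=-6
R0=6-1=5
CMP R0, 3  (cmp 5,3)
JGT L2: taken
R3=(-6)&0=0
R3=0-5=-5
R0=5-1=4
CMP R0, 3  (cmp 4,3)
JGT L2: taken
R3=(-5)&0=0
R3=0-4=-4
R0=4-1=3
CMP R0, 3  (cmp 3,3)
JGT L2: not taken
halt.
Total executed instructions: 24.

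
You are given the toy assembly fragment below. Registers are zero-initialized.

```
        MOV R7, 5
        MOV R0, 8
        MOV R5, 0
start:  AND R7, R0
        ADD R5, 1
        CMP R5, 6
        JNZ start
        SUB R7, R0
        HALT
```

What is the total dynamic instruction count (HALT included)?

29

MOV R7, 5 → R7=5
MOV R0, 8 → R0=8
MOV R5, 0 → R5=0
AND R7, R0 → R7=5&8=0
ADD R5, 1 → R5=0+1=1
CMP R5, 6  (cmp 1,6)
JNZ start: taken
AND R7, R0 → R7=0&8=0
ADD R5, 1 → R5=1+1=2
CMP R5, 6  (cmp 2,6)
JNZ start: taken
AND R7, R0 → R7=0&8=0
ADD R5, 1 → R5=2+1=3
CMP R5, 6  (cmp 3,6)
JNZ start: taken
AND R7, R0 → R7=0&8=0
ADD R5, 1 → R5=3+1=4
CMP R5, 6  (cmp 4,6)
JNZ start: taken
AND R7, R0 → R7=0&8=0
ADD R5, 1 → R5=4+1=5
CMP R5, 6  (cmp 5,6)
JNZ start: taken
AND R7, R0 → R7=0&8=0
ADD R5, 1 → R5=5+1=6
CMP R5, 6  (cmp 6,6)
JNZ start: not taken
SUB R7, R0 → R7=0-8=-8
halt.
Total executed instructions: 29.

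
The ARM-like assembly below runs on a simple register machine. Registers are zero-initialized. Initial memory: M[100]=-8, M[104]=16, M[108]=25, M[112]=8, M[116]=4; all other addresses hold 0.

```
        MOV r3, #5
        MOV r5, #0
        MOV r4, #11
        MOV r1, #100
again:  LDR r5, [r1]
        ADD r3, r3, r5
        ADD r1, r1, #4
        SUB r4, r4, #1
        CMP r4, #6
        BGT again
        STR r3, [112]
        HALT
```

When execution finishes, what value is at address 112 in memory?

50

after MOV r3, #5: r3=5
after MOV r5, #0: r5=0
after MOV r4, #11: r4=11
after MOV r1, #100: r1=100
after LDR r5, [r1]: r5=M[100]=-8
after ADD r3, r3, r5: r3=5+(-8)=-3
after ADD r1, r1, #4: r1=100+4=104
after SUB r4, r4, #1: r4=11-1=10
CMP r4, #6  (cmp 10,6)
BGT again: taken
after LDR r5, [r1]: r5=M[104]=16
after ADD r3, r3, r5: r3=(-3)+16=13
after ADD r1, r1, #4: r1=104+4=108
after SUB r4, r4, #1: r4=10-1=9
CMP r4, #6  (cmp 9,6)
BGT again: taken
after LDR r5, [r1]: r5=M[108]=25
after ADD r3, r3, r5: r3=13+25=38
after ADD r1, r1, #4: r1=108+4=112
after SUB r4, r4, #1: r4=9-1=8
CMP r4, #6  (cmp 8,6)
BGT again: taken
after LDR r5, [r1]: r5=M[112]=8
after ADD r3, r3, r5: r3=38+8=46
after ADD r1, r1, #4: r1=112+4=116
after SUB r4, r4, #1: r4=8-1=7
CMP r4, #6  (cmp 7,6)
BGT again: taken
after LDR r5, [r1]: r5=M[116]=4
after ADD r3, r3, r5: r3=46+4=50
after ADD r1, r1, #4: r1=116+4=120
after SUB r4, r4, #1: r4=7-1=6
CMP r4, #6  (cmp 6,6)
BGT again: not taken
STR r3, [112] → M[112]=50
halt.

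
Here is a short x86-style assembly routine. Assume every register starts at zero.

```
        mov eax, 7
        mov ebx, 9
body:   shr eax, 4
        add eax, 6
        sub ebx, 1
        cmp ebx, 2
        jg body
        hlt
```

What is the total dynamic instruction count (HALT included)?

38

after mov eax, 7: eax=7
after mov ebx, 9: ebx=9
after shr eax, 4: eax=7>>4=0
after add eax, 6: eax=0+6=6
after sub ebx, 1: ebx=9-1=8
cmp ebx, 2  (cmp 8,2)
jg body: taken
after shr eax, 4: eax=6>>4=0
after add eax, 6: eax=0+6=6
after sub ebx, 1: ebx=8-1=7
cmp ebx, 2  (cmp 7,2)
jg body: taken
after shr eax, 4: eax=6>>4=0
after add eax, 6: eax=0+6=6
after sub ebx, 1: ebx=7-1=6
cmp ebx, 2  (cmp 6,2)
jg body: taken
after shr eax, 4: eax=6>>4=0
after add eax, 6: eax=0+6=6
after sub ebx, 1: ebx=6-1=5
cmp ebx, 2  (cmp 5,2)
jg body: taken
after shr eax, 4: eax=6>>4=0
after add eax, 6: eax=0+6=6
after sub ebx, 1: ebx=5-1=4
cmp ebx, 2  (cmp 4,2)
jg body: taken
after shr eax, 4: eax=6>>4=0
after add eax, 6: eax=0+6=6
after sub ebx, 1: ebx=4-1=3
cmp ebx, 2  (cmp 3,2)
jg body: taken
after shr eax, 4: eax=6>>4=0
after add eax, 6: eax=0+6=6
after sub ebx, 1: ebx=3-1=2
cmp ebx, 2  (cmp 2,2)
jg body: not taken
halt.
Total executed instructions: 38.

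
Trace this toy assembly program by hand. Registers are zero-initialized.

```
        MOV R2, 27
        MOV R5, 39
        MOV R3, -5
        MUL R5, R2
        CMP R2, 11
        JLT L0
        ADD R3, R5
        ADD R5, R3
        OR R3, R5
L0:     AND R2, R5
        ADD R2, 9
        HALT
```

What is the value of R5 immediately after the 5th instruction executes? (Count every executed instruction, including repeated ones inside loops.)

MOV R2, 27 → R2=27
MOV R5, 39 → R5=39
MOV R3, -5 → R3=-5
MUL R5, R2 → R5=39*27=1053
CMP R2, 11  (cmp 27,11)
After step 5: R5 = 1053.

1053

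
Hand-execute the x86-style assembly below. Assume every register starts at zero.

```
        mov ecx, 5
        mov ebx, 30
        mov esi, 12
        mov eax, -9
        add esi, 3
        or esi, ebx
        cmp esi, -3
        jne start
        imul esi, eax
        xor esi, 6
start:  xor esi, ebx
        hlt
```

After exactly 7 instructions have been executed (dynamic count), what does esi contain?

31

ecx=5
ebx=30
esi=12
eax=-9
esi=12+3=15
esi=15|30=31
cmp esi, -3  (cmp 31,-3)
After step 7: esi = 31.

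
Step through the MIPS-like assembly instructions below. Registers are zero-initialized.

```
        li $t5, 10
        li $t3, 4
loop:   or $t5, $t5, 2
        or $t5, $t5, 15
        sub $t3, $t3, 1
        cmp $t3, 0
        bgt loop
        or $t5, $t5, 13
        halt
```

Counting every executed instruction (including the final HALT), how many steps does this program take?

24

after li $t5, 10: $t5=10
after li $t3, 4: $t3=4
after or $t5, $t5, 2: $t5=10|2=10
after or $t5, $t5, 15: $t5=10|15=15
after sub $t3, $t3, 1: $t3=4-1=3
cmp $t3, 0  (cmp 3,0)
bgt loop: taken
after or $t5, $t5, 2: $t5=15|2=15
after or $t5, $t5, 15: $t5=15|15=15
after sub $t3, $t3, 1: $t3=3-1=2
cmp $t3, 0  (cmp 2,0)
bgt loop: taken
after or $t5, $t5, 2: $t5=15|2=15
after or $t5, $t5, 15: $t5=15|15=15
after sub $t3, $t3, 1: $t3=2-1=1
cmp $t3, 0  (cmp 1,0)
bgt loop: taken
after or $t5, $t5, 2: $t5=15|2=15
after or $t5, $t5, 15: $t5=15|15=15
after sub $t3, $t3, 1: $t3=1-1=0
cmp $t3, 0  (cmp 0,0)
bgt loop: not taken
after or $t5, $t5, 13: $t5=15|13=15
halt.
Total executed instructions: 24.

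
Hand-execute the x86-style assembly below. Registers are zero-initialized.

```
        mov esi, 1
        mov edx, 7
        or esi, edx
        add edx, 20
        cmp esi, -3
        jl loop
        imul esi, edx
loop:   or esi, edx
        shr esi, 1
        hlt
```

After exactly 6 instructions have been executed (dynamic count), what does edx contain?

27

mov esi, 1 → esi=1
mov edx, 7 → edx=7
or esi, edx → esi=1|7=7
add edx, 20 → edx=7+20=27
cmp esi, -3  (cmp 7,-3)
jl loop: not taken
After step 6: edx = 27.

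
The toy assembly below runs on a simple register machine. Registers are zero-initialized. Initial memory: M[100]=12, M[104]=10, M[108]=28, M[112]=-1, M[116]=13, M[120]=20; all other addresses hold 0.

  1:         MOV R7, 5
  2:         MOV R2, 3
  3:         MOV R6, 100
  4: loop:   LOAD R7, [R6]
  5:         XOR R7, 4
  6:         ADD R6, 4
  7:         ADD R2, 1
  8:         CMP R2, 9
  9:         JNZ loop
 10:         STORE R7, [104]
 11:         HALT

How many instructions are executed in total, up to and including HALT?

MOV R7, 5 → R7=5
MOV R2, 3 → R2=3
MOV R6, 100 → R6=100
LOAD R7, [R6] → R7=M[100]=12
XOR R7, 4 → R7=12^4=8
ADD R6, 4 → R6=100+4=104
ADD R2, 1 → R2=3+1=4
CMP R2, 9  (cmp 4,9)
JNZ loop: taken
LOAD R7, [R6] → R7=M[104]=10
XOR R7, 4 → R7=10^4=14
ADD R6, 4 → R6=104+4=108
ADD R2, 1 → R2=4+1=5
CMP R2, 9  (cmp 5,9)
JNZ loop: taken
LOAD R7, [R6] → R7=M[108]=28
XOR R7, 4 → R7=28^4=24
ADD R6, 4 → R6=108+4=112
ADD R2, 1 → R2=5+1=6
CMP R2, 9  (cmp 6,9)
JNZ loop: taken
LOAD R7, [R6] → R7=M[112]=-1
XOR R7, 4 → R7=(-1)^4=-5
ADD R6, 4 → R6=112+4=116
ADD R2, 1 → R2=6+1=7
CMP R2, 9  (cmp 7,9)
JNZ loop: taken
LOAD R7, [R6] → R7=M[116]=13
XOR R7, 4 → R7=13^4=9
ADD R6, 4 → R6=116+4=120
ADD R2, 1 → R2=7+1=8
CMP R2, 9  (cmp 8,9)
JNZ loop: taken
LOAD R7, [R6] → R7=M[120]=20
XOR R7, 4 → R7=20^4=16
ADD R6, 4 → R6=120+4=124
ADD R2, 1 → R2=8+1=9
CMP R2, 9  (cmp 9,9)
JNZ loop: not taken
STORE R7, [104] → M[104]=16
halt.
Total executed instructions: 41.

41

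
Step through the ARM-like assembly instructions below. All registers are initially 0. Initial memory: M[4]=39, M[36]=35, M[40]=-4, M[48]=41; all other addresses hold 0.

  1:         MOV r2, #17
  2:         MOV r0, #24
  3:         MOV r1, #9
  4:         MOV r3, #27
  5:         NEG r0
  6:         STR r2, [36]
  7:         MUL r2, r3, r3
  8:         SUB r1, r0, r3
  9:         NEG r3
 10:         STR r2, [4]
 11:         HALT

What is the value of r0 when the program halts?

-24

MOV r2, #17 → r2=17
MOV r0, #24 → r0=24
MOV r1, #9 → r1=9
MOV r3, #27 → r3=27
NEG r0 → r0=-(24)=-24
STR r2, [36] → M[36]=17
MUL r2, r3, r3 → r2=27*27=729
SUB r1, r0, r3 → r1=(-24)-27=-51
NEG r3 → r3=-(27)=-27
STR r2, [4] → M[4]=729
halt.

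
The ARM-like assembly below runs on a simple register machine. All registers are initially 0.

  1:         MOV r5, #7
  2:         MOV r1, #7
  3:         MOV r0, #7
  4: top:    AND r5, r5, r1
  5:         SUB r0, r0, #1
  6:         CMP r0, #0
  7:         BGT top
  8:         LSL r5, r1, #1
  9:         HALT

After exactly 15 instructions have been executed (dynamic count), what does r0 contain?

4

after MOV r5, #7: r5=7
after MOV r1, #7: r1=7
after MOV r0, #7: r0=7
after AND r5, r5, r1: r5=7&7=7
after SUB r0, r0, #1: r0=7-1=6
CMP r0, #0  (cmp 6,0)
BGT top: taken
after AND r5, r5, r1: r5=7&7=7
after SUB r0, r0, #1: r0=6-1=5
CMP r0, #0  (cmp 5,0)
BGT top: taken
after AND r5, r5, r1: r5=7&7=7
after SUB r0, r0, #1: r0=5-1=4
CMP r0, #0  (cmp 4,0)
BGT top: taken
After step 15: r0 = 4.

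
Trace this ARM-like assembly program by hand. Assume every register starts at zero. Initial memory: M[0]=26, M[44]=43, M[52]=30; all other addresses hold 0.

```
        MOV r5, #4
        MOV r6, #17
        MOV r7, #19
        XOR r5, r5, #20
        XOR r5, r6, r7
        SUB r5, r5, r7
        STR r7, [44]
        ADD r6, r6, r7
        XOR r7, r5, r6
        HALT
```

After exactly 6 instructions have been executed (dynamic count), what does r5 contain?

-17

r5=4
r6=17
r7=19
r5=4^20=16
r5=17^19=2
r5=2-19=-17
After step 6: r5 = -17.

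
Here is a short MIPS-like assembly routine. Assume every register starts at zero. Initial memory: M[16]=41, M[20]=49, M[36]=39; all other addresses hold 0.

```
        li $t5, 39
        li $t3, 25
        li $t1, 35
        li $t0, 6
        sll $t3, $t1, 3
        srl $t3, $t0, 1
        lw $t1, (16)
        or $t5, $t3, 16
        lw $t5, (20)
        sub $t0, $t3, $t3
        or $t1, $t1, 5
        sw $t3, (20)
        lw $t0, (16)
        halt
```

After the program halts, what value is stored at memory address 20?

li $t5, 39 → $t5=39
li $t3, 25 → $t3=25
li $t1, 35 → $t1=35
li $t0, 6 → $t0=6
sll $t3, $t1, 3 → $t3=35<<3=280
srl $t3, $t0, 1 → $t3=6>>1=3
lw $t1, (16) → $t1=M[16]=41
or $t5, $t3, 16 → $t5=3|16=19
lw $t5, (20) → $t5=M[20]=49
sub $t0, $t3, $t3 → $t0=3-3=0
or $t1, $t1, 5 → $t1=41|5=45
sw $t3, (20) → M[20]=3
lw $t0, (16) → $t0=M[16]=41
halt.

3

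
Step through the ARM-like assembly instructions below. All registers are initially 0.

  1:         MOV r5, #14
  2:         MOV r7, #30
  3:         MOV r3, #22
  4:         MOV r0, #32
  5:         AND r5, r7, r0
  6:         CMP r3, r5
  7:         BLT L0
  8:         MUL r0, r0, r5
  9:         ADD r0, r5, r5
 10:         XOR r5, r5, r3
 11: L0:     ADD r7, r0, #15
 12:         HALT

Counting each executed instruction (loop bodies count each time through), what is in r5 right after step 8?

r5=14
r7=30
r3=22
r0=32
r5=30&32=0
CMP r3, r5  (cmp 22,0)
BLT L0: not taken
r0=32*0=0
After step 8: r5 = 0.

0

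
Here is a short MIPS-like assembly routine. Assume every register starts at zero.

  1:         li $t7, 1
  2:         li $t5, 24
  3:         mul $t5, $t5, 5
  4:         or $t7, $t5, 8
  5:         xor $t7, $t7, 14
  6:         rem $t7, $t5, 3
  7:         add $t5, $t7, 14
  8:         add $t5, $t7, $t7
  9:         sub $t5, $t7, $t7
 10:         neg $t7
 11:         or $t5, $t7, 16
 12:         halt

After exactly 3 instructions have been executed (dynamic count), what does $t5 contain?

li $t7, 1 → $t7=1
li $t5, 24 → $t5=24
mul $t5, $t5, 5 → $t5=24*5=120
After step 3: $t5 = 120.

120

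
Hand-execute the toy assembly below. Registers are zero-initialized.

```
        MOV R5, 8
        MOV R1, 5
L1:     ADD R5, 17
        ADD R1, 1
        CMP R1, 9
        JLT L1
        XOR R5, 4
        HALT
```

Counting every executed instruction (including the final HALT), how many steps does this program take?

R5=8
R1=5
R5=8+17=25
R1=5+1=6
CMP R1, 9  (cmp 6,9)
JLT L1: taken
R5=25+17=42
R1=6+1=7
CMP R1, 9  (cmp 7,9)
JLT L1: taken
R5=42+17=59
R1=7+1=8
CMP R1, 9  (cmp 8,9)
JLT L1: taken
R5=59+17=76
R1=8+1=9
CMP R1, 9  (cmp 9,9)
JLT L1: not taken
R5=76^4=72
halt.
Total executed instructions: 20.

20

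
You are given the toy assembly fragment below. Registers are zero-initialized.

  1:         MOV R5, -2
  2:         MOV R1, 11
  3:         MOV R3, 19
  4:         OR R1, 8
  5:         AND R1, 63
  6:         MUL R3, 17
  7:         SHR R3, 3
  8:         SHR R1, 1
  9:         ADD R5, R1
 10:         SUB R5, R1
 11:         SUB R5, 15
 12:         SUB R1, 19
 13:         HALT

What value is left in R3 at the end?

R5=-2
R1=11
R3=19
R1=11|8=11
R1=11&63=11
R3=19*17=323
R3=323>>3=40
R1=11>>1=5
R5=(-2)+5=3
R5=3-5=-2
R5=(-2)-15=-17
R1=5-19=-14
halt.

40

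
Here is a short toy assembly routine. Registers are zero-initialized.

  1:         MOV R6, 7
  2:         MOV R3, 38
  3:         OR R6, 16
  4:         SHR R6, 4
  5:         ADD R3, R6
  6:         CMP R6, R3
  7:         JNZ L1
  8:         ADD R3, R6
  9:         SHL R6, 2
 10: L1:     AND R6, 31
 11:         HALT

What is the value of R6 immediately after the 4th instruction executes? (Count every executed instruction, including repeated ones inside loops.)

1

after MOV R6, 7: R6=7
after MOV R3, 38: R3=38
after OR R6, 16: R6=7|16=23
after SHR R6, 4: R6=23>>4=1
After step 4: R6 = 1.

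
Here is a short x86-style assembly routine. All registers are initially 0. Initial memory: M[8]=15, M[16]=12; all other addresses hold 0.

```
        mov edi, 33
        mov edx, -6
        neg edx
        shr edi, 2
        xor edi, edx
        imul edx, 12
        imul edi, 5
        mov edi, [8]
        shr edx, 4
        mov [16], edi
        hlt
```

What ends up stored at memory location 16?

15

after mov edi, 33: edi=33
after mov edx, -6: edx=-6
after neg edx: edx=-(-6)=6
after shr edi, 2: edi=33>>2=8
after xor edi, edx: edi=8^6=14
after imul edx, 12: edx=6*12=72
after imul edi, 5: edi=14*5=70
after mov edi, [8]: edi=M[8]=15
after shr edx, 4: edx=72>>4=4
mov [16], edi → M[16]=15
halt.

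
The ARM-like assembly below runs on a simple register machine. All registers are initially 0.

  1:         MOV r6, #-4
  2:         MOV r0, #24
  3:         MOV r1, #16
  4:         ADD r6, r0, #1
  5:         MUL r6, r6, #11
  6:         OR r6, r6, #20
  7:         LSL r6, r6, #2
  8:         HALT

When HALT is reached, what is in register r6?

1116

MOV r6, #-4 → r6=-4
MOV r0, #24 → r0=24
MOV r1, #16 → r1=16
ADD r6, r0, #1 → r6=24+1=25
MUL r6, r6, #11 → r6=25*11=275
OR r6, r6, #20 → r6=275|20=279
LSL r6, r6, #2 → r6=279<<2=1116
halt.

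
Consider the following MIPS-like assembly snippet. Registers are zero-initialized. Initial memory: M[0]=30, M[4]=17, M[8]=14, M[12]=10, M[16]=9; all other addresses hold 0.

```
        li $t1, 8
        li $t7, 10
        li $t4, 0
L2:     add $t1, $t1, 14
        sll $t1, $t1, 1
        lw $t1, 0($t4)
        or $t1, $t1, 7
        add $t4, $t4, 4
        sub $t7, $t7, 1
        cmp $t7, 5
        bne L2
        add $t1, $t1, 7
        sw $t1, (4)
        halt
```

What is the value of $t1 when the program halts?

22

after li $t1, 8: $t1=8
after li $t7, 10: $t7=10
after li $t4, 0: $t4=0
after add $t1, $t1, 14: $t1=8+14=22
after sll $t1, $t1, 1: $t1=22<<1=44
after lw $t1, 0($t4): $t1=M[0]=30
after or $t1, $t1, 7: $t1=30|7=31
after add $t4, $t4, 4: $t4=0+4=4
after sub $t7, $t7, 1: $t7=10-1=9
cmp $t7, 5  (cmp 9,5)
bne L2: taken
after add $t1, $t1, 14: $t1=31+14=45
after sll $t1, $t1, 1: $t1=45<<1=90
after lw $t1, 0($t4): $t1=M[4]=17
after or $t1, $t1, 7: $t1=17|7=23
after add $t4, $t4, 4: $t4=4+4=8
after sub $t7, $t7, 1: $t7=9-1=8
cmp $t7, 5  (cmp 8,5)
bne L2: taken
after add $t1, $t1, 14: $t1=23+14=37
after sll $t1, $t1, 1: $t1=37<<1=74
after lw $t1, 0($t4): $t1=M[8]=14
after or $t1, $t1, 7: $t1=14|7=15
after add $t4, $t4, 4: $t4=8+4=12
after sub $t7, $t7, 1: $t7=8-1=7
cmp $t7, 5  (cmp 7,5)
bne L2: taken
after add $t1, $t1, 14: $t1=15+14=29
after sll $t1, $t1, 1: $t1=29<<1=58
after lw $t1, 0($t4): $t1=M[12]=10
after or $t1, $t1, 7: $t1=10|7=15
after add $t4, $t4, 4: $t4=12+4=16
after sub $t7, $t7, 1: $t7=7-1=6
cmp $t7, 5  (cmp 6,5)
bne L2: taken
after add $t1, $t1, 14: $t1=15+14=29
after sll $t1, $t1, 1: $t1=29<<1=58
after lw $t1, 0($t4): $t1=M[16]=9
after or $t1, $t1, 7: $t1=9|7=15
after add $t4, $t4, 4: $t4=16+4=20
after sub $t7, $t7, 1: $t7=6-1=5
cmp $t7, 5  (cmp 5,5)
bne L2: not taken
after add $t1, $t1, 7: $t1=15+7=22
sw $t1, (4) → M[4]=22
halt.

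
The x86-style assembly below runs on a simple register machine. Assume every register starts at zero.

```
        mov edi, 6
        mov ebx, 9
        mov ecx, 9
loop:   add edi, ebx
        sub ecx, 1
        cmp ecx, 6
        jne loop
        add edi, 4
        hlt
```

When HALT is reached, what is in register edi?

37

mov edi, 6 → edi=6
mov ebx, 9 → ebx=9
mov ecx, 9 → ecx=9
add edi, ebx → edi=6+9=15
sub ecx, 1 → ecx=9-1=8
cmp ecx, 6  (cmp 8,6)
jne loop: taken
add edi, ebx → edi=15+9=24
sub ecx, 1 → ecx=8-1=7
cmp ecx, 6  (cmp 7,6)
jne loop: taken
add edi, ebx → edi=24+9=33
sub ecx, 1 → ecx=7-1=6
cmp ecx, 6  (cmp 6,6)
jne loop: not taken
add edi, 4 → edi=33+4=37
halt.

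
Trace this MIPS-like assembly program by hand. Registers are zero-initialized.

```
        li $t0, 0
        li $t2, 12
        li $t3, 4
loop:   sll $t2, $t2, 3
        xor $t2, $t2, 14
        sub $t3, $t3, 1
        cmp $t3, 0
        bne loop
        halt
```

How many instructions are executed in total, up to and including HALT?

24

after li $t0, 0: $t0=0
after li $t2, 12: $t2=12
after li $t3, 4: $t3=4
after sll $t2, $t2, 3: $t2=12<<3=96
after xor $t2, $t2, 14: $t2=96^14=110
after sub $t3, $t3, 1: $t3=4-1=3
cmp $t3, 0  (cmp 3,0)
bne loop: taken
after sll $t2, $t2, 3: $t2=110<<3=880
after xor $t2, $t2, 14: $t2=880^14=894
after sub $t3, $t3, 1: $t3=3-1=2
cmp $t3, 0  (cmp 2,0)
bne loop: taken
after sll $t2, $t2, 3: $t2=894<<3=7152
after xor $t2, $t2, 14: $t2=7152^14=7166
after sub $t3, $t3, 1: $t3=2-1=1
cmp $t3, 0  (cmp 1,0)
bne loop: taken
after sll $t2, $t2, 3: $t2=7166<<3=57328
after xor $t2, $t2, 14: $t2=57328^14=57342
after sub $t3, $t3, 1: $t3=1-1=0
cmp $t3, 0  (cmp 0,0)
bne loop: not taken
halt.
Total executed instructions: 24.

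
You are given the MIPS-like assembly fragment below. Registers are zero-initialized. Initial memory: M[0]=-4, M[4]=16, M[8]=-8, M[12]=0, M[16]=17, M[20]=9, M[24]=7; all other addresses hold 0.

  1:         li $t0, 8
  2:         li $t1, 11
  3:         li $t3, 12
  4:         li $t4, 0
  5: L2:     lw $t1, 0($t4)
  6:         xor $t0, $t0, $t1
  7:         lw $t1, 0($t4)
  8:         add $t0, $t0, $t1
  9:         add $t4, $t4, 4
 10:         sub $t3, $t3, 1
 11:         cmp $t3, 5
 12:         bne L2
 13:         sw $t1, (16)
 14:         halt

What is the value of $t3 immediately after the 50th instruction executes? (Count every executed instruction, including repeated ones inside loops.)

li $t0, 8 → $t0=8
li $t1, 11 → $t1=11
li $t3, 12 → $t3=12
li $t4, 0 → $t4=0
lw $t1, 0($t4) → $t1=M[0]=-4
xor $t0, $t0, $t1 → $t0=8^(-4)=-12
lw $t1, 0($t4) → $t1=M[0]=-4
add $t0, $t0, $t1 → $t0=(-12)+(-4)=-16
add $t4, $t4, 4 → $t4=0+4=4
sub $t3, $t3, 1 → $t3=12-1=11
cmp $t3, 5  (cmp 11,5)
bne L2: taken
lw $t1, 0($t4) → $t1=M[4]=16
xor $t0, $t0, $t1 → $t0=(-16)^16=-32
lw $t1, 0($t4) → $t1=M[4]=16
add $t0, $t0, $t1 → $t0=(-32)+16=-16
add $t4, $t4, 4 → $t4=4+4=8
sub $t3, $t3, 1 → $t3=11-1=10
cmp $t3, 5  (cmp 10,5)
bne L2: taken
lw $t1, 0($t4) → $t1=M[8]=-8
xor $t0, $t0, $t1 → $t0=(-16)^(-8)=8
lw $t1, 0($t4) → $t1=M[8]=-8
add $t0, $t0, $t1 → $t0=8+(-8)=0
add $t4, $t4, 4 → $t4=8+4=12
sub $t3, $t3, 1 → $t3=10-1=9
cmp $t3, 5  (cmp 9,5)
bne L2: taken
lw $t1, 0($t4) → $t1=M[12]=0
xor $t0, $t0, $t1 → $t0=0^0=0
lw $t1, 0($t4) → $t1=M[12]=0
add $t0, $t0, $t1 → $t0=0+0=0
add $t4, $t4, 4 → $t4=12+4=16
sub $t3, $t3, 1 → $t3=9-1=8
cmp $t3, 5  (cmp 8,5)
bne L2: taken
lw $t1, 0($t4) → $t1=M[16]=17
xor $t0, $t0, $t1 → $t0=0^17=17
lw $t1, 0($t4) → $t1=M[16]=17
add $t0, $t0, $t1 → $t0=17+17=34
add $t4, $t4, 4 → $t4=16+4=20
sub $t3, $t3, 1 → $t3=8-1=7
cmp $t3, 5  (cmp 7,5)
bne L2: taken
lw $t1, 0($t4) → $t1=M[20]=9
xor $t0, $t0, $t1 → $t0=34^9=43
lw $t1, 0($t4) → $t1=M[20]=9
add $t0, $t0, $t1 → $t0=43+9=52
add $t4, $t4, 4 → $t4=20+4=24
sub $t3, $t3, 1 → $t3=7-1=6
After step 50: $t3 = 6.

6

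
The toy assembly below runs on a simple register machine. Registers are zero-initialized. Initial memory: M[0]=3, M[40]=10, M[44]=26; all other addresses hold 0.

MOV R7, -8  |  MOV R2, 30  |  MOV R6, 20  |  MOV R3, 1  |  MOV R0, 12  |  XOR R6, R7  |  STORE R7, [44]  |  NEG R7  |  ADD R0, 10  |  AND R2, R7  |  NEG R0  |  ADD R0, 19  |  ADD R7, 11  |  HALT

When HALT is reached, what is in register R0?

after MOV R7, -8: R7=-8
after MOV R2, 30: R2=30
after MOV R6, 20: R6=20
after MOV R3, 1: R3=1
after MOV R0, 12: R0=12
after XOR R6, R7: R6=20^(-8)=-20
STORE R7, [44] → M[44]=-8
after NEG R7: R7=-(-8)=8
after ADD R0, 10: R0=12+10=22
after AND R2, R7: R2=30&8=8
after NEG R0: R0=-(22)=-22
after ADD R0, 19: R0=(-22)+19=-3
after ADD R7, 11: R7=8+11=19
halt.

-3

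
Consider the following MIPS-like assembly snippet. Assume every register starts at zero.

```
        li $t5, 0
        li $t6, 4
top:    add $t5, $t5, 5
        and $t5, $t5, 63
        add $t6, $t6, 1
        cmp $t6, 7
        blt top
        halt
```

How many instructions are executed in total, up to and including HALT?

$t5=0
$t6=4
$t5=0+5=5
$t5=5&63=5
$t6=4+1=5
cmp $t6, 7  (cmp 5,7)
blt top: taken
$t5=5+5=10
$t5=10&63=10
$t6=5+1=6
cmp $t6, 7  (cmp 6,7)
blt top: taken
$t5=10+5=15
$t5=15&63=15
$t6=6+1=7
cmp $t6, 7  (cmp 7,7)
blt top: not taken
halt.
Total executed instructions: 18.

18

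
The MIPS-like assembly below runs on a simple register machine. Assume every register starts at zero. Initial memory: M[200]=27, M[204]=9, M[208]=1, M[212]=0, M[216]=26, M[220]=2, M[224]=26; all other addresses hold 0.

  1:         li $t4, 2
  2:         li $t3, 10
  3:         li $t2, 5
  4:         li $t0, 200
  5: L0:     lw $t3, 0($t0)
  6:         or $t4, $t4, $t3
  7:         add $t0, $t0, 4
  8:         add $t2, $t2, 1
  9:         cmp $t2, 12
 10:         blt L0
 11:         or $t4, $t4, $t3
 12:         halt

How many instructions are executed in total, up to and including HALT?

48

li $t4, 2 → $t4=2
li $t3, 10 → $t3=10
li $t2, 5 → $t2=5
li $t0, 200 → $t0=200
lw $t3, 0($t0) → $t3=M[200]=27
or $t4, $t4, $t3 → $t4=2|27=27
add $t0, $t0, 4 → $t0=200+4=204
add $t2, $t2, 1 → $t2=5+1=6
cmp $t2, 12  (cmp 6,12)
blt L0: taken
lw $t3, 0($t0) → $t3=M[204]=9
or $t4, $t4, $t3 → $t4=27|9=27
add $t0, $t0, 4 → $t0=204+4=208
add $t2, $t2, 1 → $t2=6+1=7
cmp $t2, 12  (cmp 7,12)
blt L0: taken
lw $t3, 0($t0) → $t3=M[208]=1
or $t4, $t4, $t3 → $t4=27|1=27
add $t0, $t0, 4 → $t0=208+4=212
add $t2, $t2, 1 → $t2=7+1=8
cmp $t2, 12  (cmp 8,12)
blt L0: taken
lw $t3, 0($t0) → $t3=M[212]=0
or $t4, $t4, $t3 → $t4=27|0=27
add $t0, $t0, 4 → $t0=212+4=216
add $t2, $t2, 1 → $t2=8+1=9
cmp $t2, 12  (cmp 9,12)
blt L0: taken
lw $t3, 0($t0) → $t3=M[216]=26
or $t4, $t4, $t3 → $t4=27|26=27
add $t0, $t0, 4 → $t0=216+4=220
add $t2, $t2, 1 → $t2=9+1=10
cmp $t2, 12  (cmp 10,12)
blt L0: taken
lw $t3, 0($t0) → $t3=M[220]=2
or $t4, $t4, $t3 → $t4=27|2=27
add $t0, $t0, 4 → $t0=220+4=224
add $t2, $t2, 1 → $t2=10+1=11
cmp $t2, 12  (cmp 11,12)
blt L0: taken
lw $t3, 0($t0) → $t3=M[224]=26
or $t4, $t4, $t3 → $t4=27|26=27
add $t0, $t0, 4 → $t0=224+4=228
add $t2, $t2, 1 → $t2=11+1=12
cmp $t2, 12  (cmp 12,12)
blt L0: not taken
or $t4, $t4, $t3 → $t4=27|26=27
halt.
Total executed instructions: 48.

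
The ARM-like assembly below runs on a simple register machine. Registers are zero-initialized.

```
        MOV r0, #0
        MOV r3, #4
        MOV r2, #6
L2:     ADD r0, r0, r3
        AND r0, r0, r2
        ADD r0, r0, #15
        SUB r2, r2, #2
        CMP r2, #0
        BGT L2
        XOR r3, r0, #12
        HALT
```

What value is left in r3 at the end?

29

after MOV r0, #0: r0=0
after MOV r3, #4: r3=4
after MOV r2, #6: r2=6
after ADD r0, r0, r3: r0=0+4=4
after AND r0, r0, r2: r0=4&6=4
after ADD r0, r0, #15: r0=4+15=19
after SUB r2, r2, #2: r2=6-2=4
CMP r2, #0  (cmp 4,0)
BGT L2: taken
after ADD r0, r0, r3: r0=19+4=23
after AND r0, r0, r2: r0=23&4=4
after ADD r0, r0, #15: r0=4+15=19
after SUB r2, r2, #2: r2=4-2=2
CMP r2, #0  (cmp 2,0)
BGT L2: taken
after ADD r0, r0, r3: r0=19+4=23
after AND r0, r0, r2: r0=23&2=2
after ADD r0, r0, #15: r0=2+15=17
after SUB r2, r2, #2: r2=2-2=0
CMP r2, #0  (cmp 0,0)
BGT L2: not taken
after XOR r3, r0, #12: r3=17^12=29
halt.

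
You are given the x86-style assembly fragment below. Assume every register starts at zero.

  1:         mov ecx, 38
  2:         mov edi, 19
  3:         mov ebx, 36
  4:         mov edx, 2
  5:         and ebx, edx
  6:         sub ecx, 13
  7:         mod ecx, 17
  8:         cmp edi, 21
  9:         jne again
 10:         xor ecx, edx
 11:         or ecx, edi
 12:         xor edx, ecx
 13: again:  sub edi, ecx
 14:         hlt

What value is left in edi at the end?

11

after mov ecx, 38: ecx=38
after mov edi, 19: edi=19
after mov ebx, 36: ebx=36
after mov edx, 2: edx=2
after and ebx, edx: ebx=36&2=0
after sub ecx, 13: ecx=38-13=25
after mod ecx, 17: ecx=25%17=8
cmp edi, 21  (cmp 19,21)
jne again: taken
after sub edi, ecx: edi=19-8=11
halt.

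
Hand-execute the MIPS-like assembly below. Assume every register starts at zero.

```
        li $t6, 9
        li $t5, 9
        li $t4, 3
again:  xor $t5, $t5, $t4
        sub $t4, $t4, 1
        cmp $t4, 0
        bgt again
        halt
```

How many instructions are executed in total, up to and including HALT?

16

$t6=9
$t5=9
$t4=3
$t5=9^3=10
$t4=3-1=2
cmp $t4, 0  (cmp 2,0)
bgt again: taken
$t5=10^2=8
$t4=2-1=1
cmp $t4, 0  (cmp 1,0)
bgt again: taken
$t5=8^1=9
$t4=1-1=0
cmp $t4, 0  (cmp 0,0)
bgt again: not taken
halt.
Total executed instructions: 16.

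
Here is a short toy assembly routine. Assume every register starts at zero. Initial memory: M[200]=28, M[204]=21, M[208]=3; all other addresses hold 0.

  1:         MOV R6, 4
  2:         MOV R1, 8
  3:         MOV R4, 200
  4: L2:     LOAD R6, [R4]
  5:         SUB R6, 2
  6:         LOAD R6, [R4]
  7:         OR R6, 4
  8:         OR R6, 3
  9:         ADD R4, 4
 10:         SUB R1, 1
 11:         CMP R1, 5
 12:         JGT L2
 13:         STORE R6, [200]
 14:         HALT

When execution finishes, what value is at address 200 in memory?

7

after MOV R6, 4: R6=4
after MOV R1, 8: R1=8
after MOV R4, 200: R4=200
after LOAD R6, [R4]: R6=M[200]=28
after SUB R6, 2: R6=28-2=26
after LOAD R6, [R4]: R6=M[200]=28
after OR R6, 4: R6=28|4=28
after OR R6, 3: R6=28|3=31
after ADD R4, 4: R4=200+4=204
after SUB R1, 1: R1=8-1=7
CMP R1, 5  (cmp 7,5)
JGT L2: taken
after LOAD R6, [R4]: R6=M[204]=21
after SUB R6, 2: R6=21-2=19
after LOAD R6, [R4]: R6=M[204]=21
after OR R6, 4: R6=21|4=21
after OR R6, 3: R6=21|3=23
after ADD R4, 4: R4=204+4=208
after SUB R1, 1: R1=7-1=6
CMP R1, 5  (cmp 6,5)
JGT L2: taken
after LOAD R6, [R4]: R6=M[208]=3
after SUB R6, 2: R6=3-2=1
after LOAD R6, [R4]: R6=M[208]=3
after OR R6, 4: R6=3|4=7
after OR R6, 3: R6=7|3=7
after ADD R4, 4: R4=208+4=212
after SUB R1, 1: R1=6-1=5
CMP R1, 5  (cmp 5,5)
JGT L2: not taken
STORE R6, [200] → M[200]=7
halt.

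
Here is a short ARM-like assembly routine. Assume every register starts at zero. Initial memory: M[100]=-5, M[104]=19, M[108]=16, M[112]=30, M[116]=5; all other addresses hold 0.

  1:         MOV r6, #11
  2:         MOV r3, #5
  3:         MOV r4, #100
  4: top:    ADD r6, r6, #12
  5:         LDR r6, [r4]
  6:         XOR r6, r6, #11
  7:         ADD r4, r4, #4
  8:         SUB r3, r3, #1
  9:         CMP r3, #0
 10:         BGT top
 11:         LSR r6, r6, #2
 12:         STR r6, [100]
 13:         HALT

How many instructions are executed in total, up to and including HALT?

41

MOV r6, #11 → r6=11
MOV r3, #5 → r3=5
MOV r4, #100 → r4=100
ADD r6, r6, #12 → r6=11+12=23
LDR r6, [r4] → r6=M[100]=-5
XOR r6, r6, #11 → r6=(-5)^11=-16
ADD r4, r4, #4 → r4=100+4=104
SUB r3, r3, #1 → r3=5-1=4
CMP r3, #0  (cmp 4,0)
BGT top: taken
ADD r6, r6, #12 → r6=(-16)+12=-4
LDR r6, [r4] → r6=M[104]=19
XOR r6, r6, #11 → r6=19^11=24
ADD r4, r4, #4 → r4=104+4=108
SUB r3, r3, #1 → r3=4-1=3
CMP r3, #0  (cmp 3,0)
BGT top: taken
ADD r6, r6, #12 → r6=24+12=36
LDR r6, [r4] → r6=M[108]=16
XOR r6, r6, #11 → r6=16^11=27
ADD r4, r4, #4 → r4=108+4=112
SUB r3, r3, #1 → r3=3-1=2
CMP r3, #0  (cmp 2,0)
BGT top: taken
ADD r6, r6, #12 → r6=27+12=39
LDR r6, [r4] → r6=M[112]=30
XOR r6, r6, #11 → r6=30^11=21
ADD r4, r4, #4 → r4=112+4=116
SUB r3, r3, #1 → r3=2-1=1
CMP r3, #0  (cmp 1,0)
BGT top: taken
ADD r6, r6, #12 → r6=21+12=33
LDR r6, [r4] → r6=M[116]=5
XOR r6, r6, #11 → r6=5^11=14
ADD r4, r4, #4 → r4=116+4=120
SUB r3, r3, #1 → r3=1-1=0
CMP r3, #0  (cmp 0,0)
BGT top: not taken
LSR r6, r6, #2 → r6=14>>2=3
STR r6, [100] → M[100]=3
halt.
Total executed instructions: 41.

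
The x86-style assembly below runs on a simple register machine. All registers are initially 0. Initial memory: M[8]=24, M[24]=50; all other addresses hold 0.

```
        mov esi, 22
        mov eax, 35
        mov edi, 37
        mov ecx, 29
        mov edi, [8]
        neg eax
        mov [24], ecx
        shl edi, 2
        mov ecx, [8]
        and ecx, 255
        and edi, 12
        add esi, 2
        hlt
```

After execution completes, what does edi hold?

0

mov esi, 22 → esi=22
mov eax, 35 → eax=35
mov edi, 37 → edi=37
mov ecx, 29 → ecx=29
mov edi, [8] → edi=M[8]=24
neg eax → eax=-(35)=-35
mov [24], ecx → M[24]=29
shl edi, 2 → edi=24<<2=96
mov ecx, [8] → ecx=M[8]=24
and ecx, 255 → ecx=24&255=24
and edi, 12 → edi=96&12=0
add esi, 2 → esi=22+2=24
halt.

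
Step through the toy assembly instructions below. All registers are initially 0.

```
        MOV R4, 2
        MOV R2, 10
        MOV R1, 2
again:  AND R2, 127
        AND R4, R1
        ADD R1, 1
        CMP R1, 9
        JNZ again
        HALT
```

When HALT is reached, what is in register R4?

R4=2
R2=10
R1=2
R2=10&127=10
R4=2&2=2
R1=2+1=3
CMP R1, 9  (cmp 3,9)
JNZ again: taken
R2=10&127=10
R4=2&3=2
R1=3+1=4
CMP R1, 9  (cmp 4,9)
JNZ again: taken
R2=10&127=10
R4=2&4=0
R1=4+1=5
CMP R1, 9  (cmp 5,9)
JNZ again: taken
R2=10&127=10
R4=0&5=0
R1=5+1=6
CMP R1, 9  (cmp 6,9)
JNZ again: taken
R2=10&127=10
R4=0&6=0
R1=6+1=7
CMP R1, 9  (cmp 7,9)
JNZ again: taken
R2=10&127=10
R4=0&7=0
R1=7+1=8
CMP R1, 9  (cmp 8,9)
JNZ again: taken
R2=10&127=10
R4=0&8=0
R1=8+1=9
CMP R1, 9  (cmp 9,9)
JNZ again: not taken
halt.

0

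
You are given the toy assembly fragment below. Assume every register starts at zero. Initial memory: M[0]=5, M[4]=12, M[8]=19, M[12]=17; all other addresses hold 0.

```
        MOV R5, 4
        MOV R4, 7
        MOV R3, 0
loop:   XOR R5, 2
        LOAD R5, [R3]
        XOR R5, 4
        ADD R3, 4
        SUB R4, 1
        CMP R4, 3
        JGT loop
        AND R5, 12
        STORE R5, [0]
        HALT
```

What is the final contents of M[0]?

MOV R5, 4 → R5=4
MOV R4, 7 → R4=7
MOV R3, 0 → R3=0
XOR R5, 2 → R5=4^2=6
LOAD R5, [R3] → R5=M[0]=5
XOR R5, 4 → R5=5^4=1
ADD R3, 4 → R3=0+4=4
SUB R4, 1 → R4=7-1=6
CMP R4, 3  (cmp 6,3)
JGT loop: taken
XOR R5, 2 → R5=1^2=3
LOAD R5, [R3] → R5=M[4]=12
XOR R5, 4 → R5=12^4=8
ADD R3, 4 → R3=4+4=8
SUB R4, 1 → R4=6-1=5
CMP R4, 3  (cmp 5,3)
JGT loop: taken
XOR R5, 2 → R5=8^2=10
LOAD R5, [R3] → R5=M[8]=19
XOR R5, 4 → R5=19^4=23
ADD R3, 4 → R3=8+4=12
SUB R4, 1 → R4=5-1=4
CMP R4, 3  (cmp 4,3)
JGT loop: taken
XOR R5, 2 → R5=23^2=21
LOAD R5, [R3] → R5=M[12]=17
XOR R5, 4 → R5=17^4=21
ADD R3, 4 → R3=12+4=16
SUB R4, 1 → R4=4-1=3
CMP R4, 3  (cmp 3,3)
JGT loop: not taken
AND R5, 12 → R5=21&12=4
STORE R5, [0] → M[0]=4
halt.

4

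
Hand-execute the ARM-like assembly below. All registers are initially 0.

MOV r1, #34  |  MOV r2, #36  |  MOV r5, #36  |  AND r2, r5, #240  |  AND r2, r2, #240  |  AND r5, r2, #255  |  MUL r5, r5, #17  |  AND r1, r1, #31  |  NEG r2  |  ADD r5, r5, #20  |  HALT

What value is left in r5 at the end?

after MOV r1, #34: r1=34
after MOV r2, #36: r2=36
after MOV r5, #36: r5=36
after AND r2, r5, #240: r2=36&240=32
after AND r2, r2, #240: r2=32&240=32
after AND r5, r2, #255: r5=32&255=32
after MUL r5, r5, #17: r5=32*17=544
after AND r1, r1, #31: r1=34&31=2
after NEG r2: r2=-(32)=-32
after ADD r5, r5, #20: r5=544+20=564
halt.

564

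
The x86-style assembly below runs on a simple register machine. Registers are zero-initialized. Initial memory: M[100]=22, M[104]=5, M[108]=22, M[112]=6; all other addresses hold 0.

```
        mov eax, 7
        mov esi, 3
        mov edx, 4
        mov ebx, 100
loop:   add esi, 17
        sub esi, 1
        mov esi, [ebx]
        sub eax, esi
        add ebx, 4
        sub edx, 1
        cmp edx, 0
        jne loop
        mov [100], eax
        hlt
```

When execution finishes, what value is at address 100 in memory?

eax=7
esi=3
edx=4
ebx=100
esi=3+17=20
esi=20-1=19
esi=M[100]=22
eax=7-22=-15
ebx=100+4=104
edx=4-1=3
cmp edx, 0  (cmp 3,0)
jne loop: taken
esi=22+17=39
esi=39-1=38
esi=M[104]=5
eax=(-15)-5=-20
ebx=104+4=108
edx=3-1=2
cmp edx, 0  (cmp 2,0)
jne loop: taken
esi=5+17=22
esi=22-1=21
esi=M[108]=22
eax=(-20)-22=-42
ebx=108+4=112
edx=2-1=1
cmp edx, 0  (cmp 1,0)
jne loop: taken
esi=22+17=39
esi=39-1=38
esi=M[112]=6
eax=(-42)-6=-48
ebx=112+4=116
edx=1-1=0
cmp edx, 0  (cmp 0,0)
jne loop: not taken
mov [100], eax → M[100]=-48
halt.

-48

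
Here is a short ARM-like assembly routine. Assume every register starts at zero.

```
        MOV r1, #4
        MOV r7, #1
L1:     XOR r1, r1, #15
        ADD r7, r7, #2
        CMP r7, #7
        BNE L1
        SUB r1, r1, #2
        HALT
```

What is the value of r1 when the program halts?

after MOV r1, #4: r1=4
after MOV r7, #1: r7=1
after XOR r1, r1, #15: r1=4^15=11
after ADD r7, r7, #2: r7=1+2=3
CMP r7, #7  (cmp 3,7)
BNE L1: taken
after XOR r1, r1, #15: r1=11^15=4
after ADD r7, r7, #2: r7=3+2=5
CMP r7, #7  (cmp 5,7)
BNE L1: taken
after XOR r1, r1, #15: r1=4^15=11
after ADD r7, r7, #2: r7=5+2=7
CMP r7, #7  (cmp 7,7)
BNE L1: not taken
after SUB r1, r1, #2: r1=11-2=9
halt.

9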